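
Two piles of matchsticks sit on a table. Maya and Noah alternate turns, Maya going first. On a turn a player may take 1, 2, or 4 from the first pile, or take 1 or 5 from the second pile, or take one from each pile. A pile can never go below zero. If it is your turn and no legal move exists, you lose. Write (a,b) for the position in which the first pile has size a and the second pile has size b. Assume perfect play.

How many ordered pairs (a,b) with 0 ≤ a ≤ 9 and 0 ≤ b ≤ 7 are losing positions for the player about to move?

Build the W/L table. Terminal = L. A non-terminal position is W if it has a move to some L; otherwise it is L.
Every move lowers a or b (never raises either), so fill the grid row by row in increasing a, and left to right within a row: each cell's successors are then already labelled.
      b=0  b=1  b=2  b=3  b=4  b=5  b=6  b=7
a=0:    L    W    L    W    L    W    L    W
a=1:    W    W    W    W    W    W    W    W
a=2:    W    L    W    L    W    L    W    L
a=3:    L    W    W    W    W    W    W    W
a=4:    W    W    W    W    W    W    W    W
a=5:    W    L    W    L    W    L    W    L
a=6:    L    W    W    W    W    W    W    W
a=7:    W    W    L    W    L    W    L    W
a=8:    W    L    W    W    W    W    W    W
a=9:    L    W    W    W    W    W    W    W
Cells with no legal move (terminal, hence L): (0,0).
The remaining L cells, each justified by listing all of its moves:
(0,2): L (sole option (0,1)(W) is W)
(0,4): L (sole option (0,3)(W) is W)
(0,6): L (options (0,5)(W), (0,1)(W) are all W)
(2,1): L (options (1,1)(W), (0,1)(W), (2,0)(W), (1,0)(W) are all W)
(2,3): L (options (1,3)(W), (0,3)(W), (2,2)(W), (1,2)(W) are all W)
(2,5): L (options (1,5)(W), (0,5)(W), (2,4)(W), (2,0)(W), (1,4)(W) are all W)
(2,7): L (options (1,7)(W), (0,7)(W), (2,6)(W), (2,2)(W), (1,6)(W) are all W)
(3,0): L (options (2,0)(W), (1,0)(W) are all W)
(5,1): L (options (4,1)(W), (3,1)(W), (1,1)(W), (5,0)(W), (4,0)(W) are all W)
(5,3): L (options (4,3)(W), (3,3)(W), (1,3)(W), (5,2)(W), (4,2)(W) are all W)
(5,5): L (options (4,5)(W), (3,5)(W), (1,5)(W), (5,4)(W), (5,0)(W), (4,4)(W) are all W)
(5,7): L (options (4,7)(W), (3,7)(W), (1,7)(W), (5,6)(W), (5,2)(W), (4,6)(W) are all W)
(6,0): L (options (5,0)(W), (4,0)(W), (2,0)(W) are all W)
(7,2): L (options (6,2)(W), (5,2)(W), (3,2)(W), (7,1)(W), (6,1)(W) are all W)
(7,4): L (options (6,4)(W), (5,4)(W), (3,4)(W), (7,3)(W), (6,3)(W) are all W)
(7,6): L (options (6,6)(W), (5,6)(W), (3,6)(W), (7,5)(W), (7,1)(W), (6,5)(W) are all W)
(8,1): L (options (7,1)(W), (6,1)(W), (4,1)(W), (8,0)(W), (7,0)(W) are all W)
(9,0): L (options (8,0)(W), (7,0)(W), (5,0)(W) are all W)
Every other cell has at least one move into one of the L cells above, so it is W.
L cells per row: a=0: 4, a=1: 0, a=2: 4, a=3: 1, a=4: 0, a=5: 4, a=6: 1, a=7: 3, a=8: 1, a=9: 1; total 19.

19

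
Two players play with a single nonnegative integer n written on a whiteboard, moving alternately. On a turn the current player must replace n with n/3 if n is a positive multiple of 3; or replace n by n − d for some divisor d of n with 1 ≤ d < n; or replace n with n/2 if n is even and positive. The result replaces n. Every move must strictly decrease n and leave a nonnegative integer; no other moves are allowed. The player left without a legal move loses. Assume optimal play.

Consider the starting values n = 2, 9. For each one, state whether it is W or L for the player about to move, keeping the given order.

2: W, 9: L

Compute win/loss labels from the base case upward. A position with no move is L. Any other position is W if it can reach an L in one move, else L.
n=0: no move → L
n=1: no move → L
n=2: →1(L), so W
n=3: →1(L), so W
n=4: →2(W), 3(W) — all W, so L
n=5: →4(L), so W
n=6: →4(L), so W
n=7: →6(W) only, which is W, so L
n=8: →4(L), so W
n=9: →3(W), 6(W), 8(W) — all W, so L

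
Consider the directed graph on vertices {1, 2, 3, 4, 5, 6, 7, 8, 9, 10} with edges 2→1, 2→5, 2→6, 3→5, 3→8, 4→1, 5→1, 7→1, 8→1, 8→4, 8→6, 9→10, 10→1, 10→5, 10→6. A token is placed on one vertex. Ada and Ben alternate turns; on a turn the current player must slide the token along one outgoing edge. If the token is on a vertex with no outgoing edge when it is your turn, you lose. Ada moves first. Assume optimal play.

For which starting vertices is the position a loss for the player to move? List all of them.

1, 3, 6, 9

Classify positions by backward induction: terminal positions (no move available) are L. From any other position, the mover wins iff some move reaches an L.
Every edge goes from a vertex to one that appears earlier in the order 1, 6, 4, 5, 8, 10, 2, 7, 9, 3, so processing vertices in that order labels each vertex after all of its successors.
1: no outgoing edge → L
6: no outgoing edge → L
4: can move to 1, which is L ⇒ W
5: can move to 1, which is L ⇒ W
8: can move to 6, which is L ⇒ W
10: can move to 6, which is L ⇒ W
2: can move to 6, which is L ⇒ W
7: can move to 1, which is L ⇒ W
9: the only move is to 10(W), a W ⇒ L
3: moves to 8(W), 5(W); every one is W ⇒ L
The losing starting vertices are exactly the entries labelled L in this table (4 of them).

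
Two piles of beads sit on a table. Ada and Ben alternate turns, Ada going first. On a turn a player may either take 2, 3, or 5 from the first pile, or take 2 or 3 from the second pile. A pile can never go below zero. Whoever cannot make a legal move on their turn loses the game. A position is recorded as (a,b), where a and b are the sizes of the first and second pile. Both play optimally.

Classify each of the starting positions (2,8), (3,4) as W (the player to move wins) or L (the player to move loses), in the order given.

Positions with no move are L. A position that does have a move is losing for the player to move precisely when every available move leads to a winning position for the opponent. Fill in the labels:
No move ever increases a pile, so every position that can arise here has a ≤ 3 and b ≤ 8; it is enough to label the cells with 0 ≤ a ≤ 3 and 0 ≤ b ≤ 8.
Every move lowers a or b (never raises either), so fill the grid row by row in increasing a, and left to right within a row: each cell's successors are then already labelled.
      b=0  b=1  b=2  b=3  b=4  b=5  b=6  b=7  b=8
a=0:    L    L    W    W    W    L    L    W    W
a=1:    L    L    W    W    W    L    L    W    W
a=2:    W    W    L    L    W    W    W    L    L
a=3:    W    W    L    L    W    W    W    L    L
Cells with no legal move (terminal, hence L): (0,0), (0,1), (1,0), (1,1).
The remaining L cells, each justified by listing all of its moves:
(0,5): only reaches (0,3)(W), (0,2)(W), all W → L
(0,6): only reaches (0,4)(W), (0,3)(W), all W → L
(1,5): only reaches (1,3)(W), (1,2)(W), all W → L
(1,6): only reaches (1,4)(W), (1,3)(W), all W → L
(2,2): only reaches (0,2)(W), (2,0)(W), all W → L
(2,3): only reaches (0,3)(W), (2,1)(W), (2,0)(W), all W → L
(2,7): only reaches (0,7)(W), (2,5)(W), (2,4)(W), all W → L
(2,8): only reaches (0,8)(W), (2,6)(W), (2,5)(W), all W → L
(3,2): only reaches (1,2)(W), (0,2)(W), (3,0)(W), all W → L
(3,3): only reaches (1,3)(W), (0,3)(W), (3,1)(W), (3,0)(W), all W → L
(3,7): only reaches (1,7)(W), (0,7)(W), (3,5)(W), (3,4)(W), all W → L
(3,8): only reaches (1,8)(W), (0,8)(W), (3,6)(W), (3,5)(W), all W → L
Every other cell has at least one move into one of the L cells above, so it is W.
(2,8): one of the L cells justified above, so L
(3,4): the move to (3,2) reaches an L cell, so W

(2,8): L, (3,4): W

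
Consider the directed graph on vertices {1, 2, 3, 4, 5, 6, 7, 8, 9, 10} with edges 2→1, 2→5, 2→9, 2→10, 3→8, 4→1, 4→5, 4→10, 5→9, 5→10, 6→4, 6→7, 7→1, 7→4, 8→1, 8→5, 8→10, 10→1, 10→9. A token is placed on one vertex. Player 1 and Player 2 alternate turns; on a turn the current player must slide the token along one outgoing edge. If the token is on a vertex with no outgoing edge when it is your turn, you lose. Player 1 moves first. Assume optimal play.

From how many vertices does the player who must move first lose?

Build the W/L table. Terminal = L. A non-terminal position is W if it has a move to some L; otherwise it is L.
Every edge goes from a vertex to one that appears earlier in the order 9, 1, 10, 5, 4, 2, 8, 7, 6, 3, so processing vertices in that order labels each vertex after all of its successors.
9: no outgoing edge → L
1: no outgoing edge → L
10: can move to 1, which is L ⇒ W
5: can move to 9, which is L ⇒ W
4: can move to 1, which is L ⇒ W
2: can move to 1, which is L ⇒ W
8: can move to 1, which is L ⇒ W
7: can move to 1, which is L ⇒ W
6: moves to 7(W), 4(W); every one is W ⇒ L
3: the only move is to 8(W), a W ⇒ L
The L vertices are 1, 3, 6, 9; that is 4 in all.

4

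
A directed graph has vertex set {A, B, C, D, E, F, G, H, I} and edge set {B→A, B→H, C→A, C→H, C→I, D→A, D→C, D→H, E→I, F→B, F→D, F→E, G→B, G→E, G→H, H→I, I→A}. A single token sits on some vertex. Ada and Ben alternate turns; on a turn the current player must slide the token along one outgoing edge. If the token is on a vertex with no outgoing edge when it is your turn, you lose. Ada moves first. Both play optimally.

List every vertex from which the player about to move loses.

Positions with no move are L. A position that does have a move is losing for the player to move precisely when every available move leads to a winning position for the opponent. Fill in the labels:
Every edge goes from a vertex to one that appears earlier in the order A, I, H, C, B, D, E, G, F, so processing vertices in that order labels each vertex after all of its successors.
A: no outgoing edge → L
I: →A(L), so W
H: →I(W) only, which is W, so L
C: →H(L), so W
B: →H(L), so W
D: →H(L), so W
E: →I(W) only, which is W, so L
G: →E(L), so W
F: →E(L), so W
The losing starting vertices are exactly the entries labelled L in this table (3 of them).

A, E, H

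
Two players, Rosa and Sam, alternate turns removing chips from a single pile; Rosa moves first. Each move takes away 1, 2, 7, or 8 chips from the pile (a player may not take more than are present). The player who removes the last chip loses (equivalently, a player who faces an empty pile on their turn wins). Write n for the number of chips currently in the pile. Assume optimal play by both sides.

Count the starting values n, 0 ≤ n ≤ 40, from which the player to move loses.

Use the standard recursion: the mover wins at a terminal position; elsewhere, the mover wins exactly when some move hands the opponent an L position.
n=0: no move; the opponent has just taken the last chip and therefore loses → W
n=1: only reaches 0(W), which is W → L
n=2: reaches L-position 1 → W
n=3: reaches L-position 1 → W
n=4: only reaches 3(W), 2(W), all W → L
n=5: reaches L-position 4 → W
n=6: reaches L-position 4 → W
n=7: only reaches 6(W), 5(W), 0(W), all W → L
n=8: reaches L-position 7 → W
n=9: reaches L-position 7 → W
n=10: only reaches 9(W), 8(W), 3(W), 2(W), all W → L
n=11: reaches L-position 10 → W
n=12: reaches L-position 10 → W
n=13: only reaches 12(W), 11(W), 6(W), 5(W), all W → L
n=14: reaches L-position 13 → W
n=15: reaches L-position 13 → W
n=16: only reaches 15(W), 14(W), 9(W), 8(W), all W → L
n=17: reaches L-position 16 → W
n=18: reaches L-position 16 → W
n=19: only reaches 18(W), 17(W), 12(W), 11(W), all W → L
n=20: reaches L-position 19 → W
n=21: reaches L-position 19 → W
n=22: only reaches 21(W), 20(W), 15(W), 14(W), all W → L
n=23: reaches L-position 22 → W
n=24: reaches L-position 22 → W
n=25: only reaches 24(W), 23(W), 18(W), 17(W), all W → L
n=26: reaches L-position 25 → W
n=27: reaches L-position 25 → W
n=28: only reaches 27(W), 26(W), 21(W), 20(W), all W → L
n=29: reaches L-position 28 → W
n=30: reaches L-position 28 → W
n=31: only reaches 30(W), 29(W), 24(W), 23(W), all W → L
n=32: reaches L-position 31 → W
n=33: reaches L-position 31 → W
n=34: only reaches 33(W), 32(W), 27(W), 26(W), all W → L
n=35: reaches L-position 34 → W
n=36: reaches L-position 34 → W
n=37: only reaches 36(W), 35(W), 30(W), 29(W), all W → L
n=38: reaches L-position 37 → W
n=39: reaches L-position 37 → W
n=40: only reaches 39(W), 38(W), 33(W), 32(W), all W → L
L entries with 0 ≤ n ≤ 40: n = 1, 4, 7, 10, 13, 16, 19, 22, 25, 28, 31, 34, 37, 40; that makes 14.

14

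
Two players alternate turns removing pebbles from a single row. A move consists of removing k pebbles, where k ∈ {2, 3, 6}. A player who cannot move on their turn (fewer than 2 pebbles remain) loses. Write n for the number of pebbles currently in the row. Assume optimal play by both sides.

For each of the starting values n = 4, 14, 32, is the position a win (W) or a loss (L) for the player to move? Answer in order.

Compute win/loss labels from the base case upward. A position with no move is L. Any other position is W if it can reach an L in one move, else L.
n=0: no move → L
n=1: no move → L
n=2: reaches L-position 0 → W
n=3: reaches L-position 1 → W
n=4: reaches L-position 1 → W
n=5: only reaches 3(W), 2(W), all W → L
n=6: reaches L-position 0 → W
n=7: reaches L-position 5 → W
n=8: reaches L-position 5 → W
n=9: only reaches 7(W), 6(W), 3(W), all W → L
n=10: only reaches 8(W), 7(W), 4(W), all W → L
n=11: reaches L-position 9 → W
n=12: reaches L-position 10 → W
n=13: reaches L-position 10 → W
n=14: only reaches 12(W), 11(W), 8(W), all W → L
n=15: reaches L-position 9 → W
n=16: reaches L-position 14 → W
n=17: reaches L-position 14 → W
n=18: only reaches 16(W), 15(W), 12(W), all W → L
n=19: only reaches 17(W), 16(W), 13(W), all W → L
n=20: reaches L-position 18 → W
n=21: reaches L-position 19 → W
n=22: reaches L-position 19 → W
n=23: only reaches 21(W), 20(W), 17(W), all W → L
n=24: reaches L-position 18 → W
n=25: reaches L-position 23 → W
n=26: reaches L-position 23 → W
n=27: only reaches 25(W), 24(W), 21(W), all W → L
n=28: only reaches 26(W), 25(W), 22(W), all W → L
n=29: reaches L-position 27 → W
n=30: reaches L-position 28 → W
n=31: reaches L-position 28 → W
n=32: only reaches 30(W), 29(W), 26(W), all W → L

4: W, 14: L, 32: L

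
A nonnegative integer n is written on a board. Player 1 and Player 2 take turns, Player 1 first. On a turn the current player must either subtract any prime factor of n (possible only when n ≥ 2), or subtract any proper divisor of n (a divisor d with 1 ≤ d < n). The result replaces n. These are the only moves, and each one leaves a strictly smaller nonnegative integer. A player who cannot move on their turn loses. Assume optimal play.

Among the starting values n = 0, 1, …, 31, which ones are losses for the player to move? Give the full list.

Build the W/L table. Terminal = L. A non-terminal position is W if it has a move to some L; otherwise it is L.
n=0: no move → L
n=1: no move → L
n=2: can move to 0, which is L ⇒ W
n=3: can move to 0, which is L ⇒ W
n=4: moves to 2(W), 3(W); every one is W ⇒ L
n=5: can move to 0, which is L ⇒ W
n=6: can move to 4, which is L ⇒ W
n=7: can move to 0, which is L ⇒ W
n=8: can move to 4, which is L ⇒ W
n=9: moves to 6(W), 8(W); every one is W ⇒ L
n=10: can move to 9, which is L ⇒ W
n=11: can move to 0, which is L ⇒ W
n=12: can move to 9, which is L ⇒ W
n=13: can move to 0, which is L ⇒ W
n=14: moves to 7(W), 12(W), 13(W); every one is W ⇒ L
n=15: can move to 14, which is L ⇒ W
n=16: can move to 14, which is L ⇒ W
n=17: can move to 0, which is L ⇒ W
n=18: can move to 9, which is L ⇒ W
n=19: can move to 0, which is L ⇒ W
n=20: moves to 10(W), 15(W), 16(W), 18(W), 19(W); every one is W ⇒ L
n=21: can move to 14, which is L ⇒ W
n=22: can move to 20, which is L ⇒ W
n=23: can move to 0, which is L ⇒ W
n=24: can move to 20, which is L ⇒ W
n=25: can move to 20, which is L ⇒ W
n=26: moves to 13(W), 24(W), 25(W); every one is W ⇒ L
n=27: can move to 26, which is L ⇒ W
n=28: can move to 14, which is L ⇒ W
n=29: can move to 0, which is L ⇒ W
n=30: can move to 20, which is L ⇒ W
n=31: can move to 0, which is L ⇒ W
The losing starting values of n are exactly the entries labelled L in this table (7 of them).

0, 1, 4, 9, 14, 20, 26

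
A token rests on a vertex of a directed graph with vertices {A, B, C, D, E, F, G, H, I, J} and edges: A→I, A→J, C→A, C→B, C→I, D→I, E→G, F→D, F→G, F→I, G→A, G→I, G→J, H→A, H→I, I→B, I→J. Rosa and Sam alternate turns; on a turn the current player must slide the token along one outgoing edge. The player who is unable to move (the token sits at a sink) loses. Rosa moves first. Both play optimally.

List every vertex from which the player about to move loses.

Classify positions by backward induction: terminal positions (no move available) are L. From any other position, the mover wins iff some move reaches an L.
Every edge goes from a vertex to one that appears earlier in the order J, B, I, A, H, G, D, F, C, E, so processing vertices in that order labels each vertex after all of its successors.
J: no outgoing edge → L
B: no outgoing edge → L
I: W (go to B, an L position)
A: W (go to J, an L position)
H: L (options A(W), I(W) are all W)
G: W (go to J, an L position)
D: L (sole option I(W) is W)
F: W (go to D, an L position)
C: W (go to B, an L position)
E: L (sole option G(W) is W)
Reading off the rows marked L gives the requested list; there are 5 such vertices.

B, D, E, H, J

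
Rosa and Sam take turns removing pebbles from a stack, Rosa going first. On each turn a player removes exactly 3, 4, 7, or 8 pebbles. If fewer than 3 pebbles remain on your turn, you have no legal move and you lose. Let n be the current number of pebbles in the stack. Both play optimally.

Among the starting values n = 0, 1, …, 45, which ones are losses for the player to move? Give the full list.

Positions with no move are L. A position that does have a move is losing for the player to move precisely when every available move leads to a winning position for the opponent. Fill in the labels:
n=0: no move → L
n=1: no move → L
n=2: no move → L
n=3: →0(L), so W
n=4: →1(L), so W
n=5: →2(L), so W
n=6: →2(L), so W
n=7: →0(L), so W
n=8: →1(L), so W
n=9: →2(L), so W
n=10: →2(L), so W
n=11: →8(W), 7(W), 4(W), 3(W) — all W, so L
n=12: →9(W), 8(W), 5(W), 4(W) — all W, so L
n=13: →10(W), 9(W), 6(W), 5(W) — all W, so L
n=14: →11(L), so W
n=15: →12(L), so W
n=16: →13(L), so W
n=17: →13(L), so W
n=18: →11(L), so W
n=19: →12(L), so W
n=20: →13(L), so W
n=21: →13(L), so W
n=22: →19(W), 18(W), 15(W), 14(W) — all W, so L
n=23: →20(W), 19(W), 16(W), 15(W) — all W, so L
n=24: →21(W), 20(W), 17(W), 16(W) — all W, so L
n=25: →22(L), so W
n=26: →23(L), so W
n=27: →24(L), so W
n=28: →24(L), so W
n=29: →22(L), so W
n=30: →23(L), so W
n=31: →24(L), so W
n=32: →24(L), so W
n=33: →30(W), 29(W), 26(W), 25(W) — all W, so L
n=34: →31(W), 30(W), 27(W), 26(W) — all W, so L
n=35: →32(W), 31(W), 28(W), 27(W) — all W, so L
n=36: →33(L), so W
n=37: →34(L), so W
n=38: →35(L), so W
n=39: →35(L), so W
n=40: →33(L), so W
n=41: →34(L), so W
n=42: →35(L), so W
n=43: →35(L), so W
n=44: →41(W), 40(W), 37(W), 36(W) — all W, so L
n=45: →42(W), 41(W), 38(W), 37(W) — all W, so L
Reading off the rows marked L gives the requested list; there are 14 such values of n.

0, 1, 2, 11, 12, 13, 22, 23, 24, 33, 34, 35, 44, 45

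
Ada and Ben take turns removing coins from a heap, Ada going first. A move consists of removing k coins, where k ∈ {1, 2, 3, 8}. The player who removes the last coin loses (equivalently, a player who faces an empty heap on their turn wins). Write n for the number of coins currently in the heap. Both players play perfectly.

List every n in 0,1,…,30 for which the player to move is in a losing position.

1, 5, 10, 14, 19, 23, 28

Label each position W (a win for the player to move) or L (a loss). A position with no legal move is W; any other position is W exactly when some move reaches an L, and L when every move reaches a W.
n=0: no move; the opponent has just taken the last coin and therefore loses → W
n=1: only reaches 0(W), which is W → L
n=2: reaches L-position 1 → W
n=3: reaches L-position 1 → W
n=4: reaches L-position 1 → W
n=5: only reaches 4(W), 3(W), 2(W), all W → L
n=6: reaches L-position 5 → W
n=7: reaches L-position 5 → W
n=8: reaches L-position 5 → W
n=9: reaches L-position 1 → W
n=10: only reaches 9(W), 8(W), 7(W), 2(W), all W → L
n=11: reaches L-position 10 → W
n=12: reaches L-position 10 → W
n=13: reaches L-position 10 → W
n=14: only reaches 13(W), 12(W), 11(W), 6(W), all W → L
n=15: reaches L-position 14 → W
n=16: reaches L-position 14 → W
n=17: reaches L-position 14 → W
n=18: reaches L-position 10 → W
n=19: only reaches 18(W), 17(W), 16(W), 11(W), all W → L
n=20: reaches L-position 19 → W
n=21: reaches L-position 19 → W
n=22: reaches L-position 19 → W
n=23: only reaches 22(W), 21(W), 20(W), 15(W), all W → L
n=24: reaches L-position 23 → W
n=25: reaches L-position 23 → W
n=26: reaches L-position 23 → W
n=27: reaches L-position 19 → W
n=28: only reaches 27(W), 26(W), 25(W), 20(W), all W → L
n=29: reaches L-position 28 → W
n=30: reaches L-position 28 → W
Reading off the rows marked L gives the requested list; there are 7 such values of n.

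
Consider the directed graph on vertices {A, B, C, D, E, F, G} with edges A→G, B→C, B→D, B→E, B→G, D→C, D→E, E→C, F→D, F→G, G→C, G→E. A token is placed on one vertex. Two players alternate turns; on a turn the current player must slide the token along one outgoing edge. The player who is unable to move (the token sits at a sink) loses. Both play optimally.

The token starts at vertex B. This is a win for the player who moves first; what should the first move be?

Use the standard recursion: the mover loses at a terminal position; elsewhere, the mover wins exactly when some move hands the opponent an L position.
Every edge goes from a vertex to one that appears earlier in the order C, E, G, D, B, F, A, so processing vertices in that order labels each vertex after all of its successors.
C: no outgoing edge → L
E: reaches L-position C → W
G: reaches L-position C → W
D: reaches L-position C → W
B: reaches L-position C → W
F: only reaches D(W), G(W), all W → L
A: only reaches G(W), which is W → L
From B, the L positions reachable in one move are: C.

Move to C.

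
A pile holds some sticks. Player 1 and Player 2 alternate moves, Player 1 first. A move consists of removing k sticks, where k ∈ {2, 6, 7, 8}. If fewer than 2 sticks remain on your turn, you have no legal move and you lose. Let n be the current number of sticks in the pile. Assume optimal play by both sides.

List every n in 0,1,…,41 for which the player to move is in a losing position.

0, 1, 4, 5, 14, 15, 18, 19, 28, 29, 32, 33

Compute win/loss labels from the base case upward. A position with no move is L. Any other position is W if it can reach an L in one move, else L.
n=0: no move → L
n=1: no move → L
n=2: reaches L-position 0 → W
n=3: reaches L-position 1 → W
n=4: only reaches 2(W), which is W → L
n=5: only reaches 3(W), which is W → L
n=6: reaches L-position 4 → W
n=7: reaches L-position 5 → W
n=8: reaches L-position 1 → W
n=9: reaches L-position 1 → W
n=10: reaches L-position 4 → W
n=11: reaches L-position 5 → W
n=12: reaches L-position 5 → W
n=13: reaches L-position 5 → W
n=14: only reaches 12(W), 8(W), 7(W), 6(W), all W → L
n=15: only reaches 13(W), 9(W), 8(W), 7(W), all W → L
n=16: reaches L-position 14 → W
n=17: reaches L-position 15 → W
n=18: only reaches 16(W), 12(W), 11(W), 10(W), all W → L
n=19: only reaches 17(W), 13(W), 12(W), 11(W), all W → L
n=20: reaches L-position 18 → W
n=21: reaches L-position 19 → W
n=22: reaches L-position 15 → W
n=23: reaches L-position 15 → W
n=24: reaches L-position 18 → W
n=25: reaches L-position 19 → W
n=26: reaches L-position 19 → W
n=27: reaches L-position 19 → W
n=28: only reaches 26(W), 22(W), 21(W), 20(W), all W → L
n=29: only reaches 27(W), 23(W), 22(W), 21(W), all W → L
n=30: reaches L-position 28 → W
n=31: reaches L-position 29 → W
n=32: only reaches 30(W), 26(W), 25(W), 24(W), all W → L
n=33: only reaches 31(W), 27(W), 26(W), 25(W), all W → L
n=34: reaches L-position 32 → W
n=35: reaches L-position 33 → W
n=36: reaches L-position 29 → W
n=37: reaches L-position 29 → W
n=38: reaches L-position 32 → W
n=39: reaches L-position 33 → W
n=40: reaches L-position 33 → W
n=41: reaches L-position 33 → W
The losing starting values of n are exactly the entries labelled L in this table (12 of them).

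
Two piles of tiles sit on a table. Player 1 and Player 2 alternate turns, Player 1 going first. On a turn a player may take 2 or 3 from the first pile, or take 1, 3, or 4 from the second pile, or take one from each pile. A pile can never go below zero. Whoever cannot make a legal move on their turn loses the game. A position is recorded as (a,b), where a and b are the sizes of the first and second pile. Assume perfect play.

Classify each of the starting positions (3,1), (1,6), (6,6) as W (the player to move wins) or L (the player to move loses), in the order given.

(3,1): L, (1,6): W, (6,6): W

Build the W/L table. Terminal = L. A non-terminal position is W if it has a move to some L; otherwise it is L.
No move ever increases a pile, so every position that can arise here has a ≤ 6 and b ≤ 6; it is enough to label the cells with 0 ≤ a ≤ 6 and 0 ≤ b ≤ 6.
Every move lowers a or b (never raises either), so fill the grid row by row in increasing a, and left to right within a row: each cell's successors are then already labelled.
      b=0  b=1  b=2  b=3  b=4  b=5  b=6
a=0:    L    W    L    W    W    W    W
a=1:    L    W    L    W    W    W    W
a=2:    W    W    W    W    L    W    L
a=3:    W    L    W    L    W    W    W
a=4:    W    L    W    L    W    W    W
a=5:    L    W    W    W    W    L    W
a=6:    L    W    L    W    W    W    W
Cells with no legal move (terminal, hence L): (0,0), (1,0).
The remaining L cells, each justified by listing all of its moves:
(0,2): L (sole option (0,1)(W) is W)
(1,2): L (options (1,1)(W), (0,1)(W) are all W)
(2,4): L (options (0,4)(W), (2,3)(W), (2,1)(W), (2,0)(W), (1,3)(W) are all W)
(2,6): L (options (0,6)(W), (2,5)(W), (2,3)(W), (2,2)(W), (1,5)(W) are all W)
(3,1): L (options (1,1)(W), (0,1)(W), (3,0)(W), (2,0)(W) are all W)
(3,3): L (options (1,3)(W), (0,3)(W), (3,2)(W), (3,0)(W), (2,2)(W) are all W)
(4,1): L (options (2,1)(W), (1,1)(W), (4,0)(W), (3,0)(W) are all W)
(4,3): L (options (2,3)(W), (1,3)(W), (4,2)(W), (4,0)(W), (3,2)(W) are all W)
(5,0): L (options (3,0)(W), (2,0)(W) are all W)
(5,5): L (options (3,5)(W), (2,5)(W), (5,4)(W), (5,2)(W), (5,1)(W), (4,4)(W) are all W)
(6,0): L (options (4,0)(W), (3,0)(W) are all W)
(6,2): L (options (4,2)(W), (3,2)(W), (6,1)(W), (5,1)(W) are all W)
Every other cell has at least one move into one of the L cells above, so it is W.
(3,1): one of the L cells justified above, so L
(1,6): the move to (1,2) reaches an L cell, so W
(6,6): the move to (6,2) reaches an L cell, so W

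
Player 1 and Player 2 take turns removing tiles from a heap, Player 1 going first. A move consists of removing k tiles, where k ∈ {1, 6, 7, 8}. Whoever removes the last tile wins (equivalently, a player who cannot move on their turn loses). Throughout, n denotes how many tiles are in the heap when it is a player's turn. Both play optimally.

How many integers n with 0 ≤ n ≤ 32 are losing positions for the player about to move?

9

Label each position W (a win for the player to move) or L (a loss). A position with no legal move is L; any other position is W exactly when some move reaches an L, and L when every move reaches a W.
n=0: no move → L
n=1: reaches L-position 0 → W
n=2: only reaches 1(W), which is W → L
n=3: reaches L-position 2 → W
n=4: only reaches 3(W), which is W → L
n=5: reaches L-position 4 → W
n=6: reaches L-position 0 → W
n=7: reaches L-position 0 → W
n=8: reaches L-position 2 → W
n=9: reaches L-position 2 → W
n=10: reaches L-position 4 → W
n=11: reaches L-position 4 → W
n=12: reaches L-position 4 → W
n=13: only reaches 12(W), 7(W), 6(W), 5(W), all W → L
n=14: reaches L-position 13 → W
n=15: only reaches 14(W), 9(W), 8(W), 7(W), all W → L
n=16: reaches L-position 15 → W
n=17: only reaches 16(W), 11(W), 10(W), 9(W), all W → L
n=18: reaches L-position 17 → W
n=19: reaches L-position 13 → W
n=20: reaches L-position 13 → W
n=21: reaches L-position 15 → W
n=22: reaches L-position 15 → W
n=23: reaches L-position 17 → W
n=24: reaches L-position 17 → W
n=25: reaches L-position 17 → W
n=26: only reaches 25(W), 20(W), 19(W), 18(W), all W → L
n=27: reaches L-position 26 → W
n=28: only reaches 27(W), 22(W), 21(W), 20(W), all W → L
n=29: reaches L-position 28 → W
n=30: only reaches 29(W), 24(W), 23(W), 22(W), all W → L
n=31: reaches L-position 30 → W
n=32: reaches L-position 26 → W
L entries with 0 ≤ n ≤ 32: n = 0, 2, 4, 13, 15, 17, 26, 28, 30; that makes 9.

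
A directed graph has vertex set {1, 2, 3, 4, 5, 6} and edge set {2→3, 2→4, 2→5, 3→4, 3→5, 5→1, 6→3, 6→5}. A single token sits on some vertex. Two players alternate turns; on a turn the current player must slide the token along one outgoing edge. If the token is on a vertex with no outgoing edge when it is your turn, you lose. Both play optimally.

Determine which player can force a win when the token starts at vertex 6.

The second player wins.

Compute win/loss labels from the base case upward. A position with no move is L. Any other position is W if it can reach an L in one move, else L.
Every edge goes from a vertex to one that appears earlier in the order 1, 4, 5, 3, 2, 6, so processing vertices in that order labels each vertex after all of its successors.
1: no outgoing edge → L
4: no outgoing edge → L
5: →1(L), so W
3: →4(L), so W
2: →4(L), so W
6: →3(W), 5(W) — all W, so L
Every move from 6 reaches a W position, so the mover loses.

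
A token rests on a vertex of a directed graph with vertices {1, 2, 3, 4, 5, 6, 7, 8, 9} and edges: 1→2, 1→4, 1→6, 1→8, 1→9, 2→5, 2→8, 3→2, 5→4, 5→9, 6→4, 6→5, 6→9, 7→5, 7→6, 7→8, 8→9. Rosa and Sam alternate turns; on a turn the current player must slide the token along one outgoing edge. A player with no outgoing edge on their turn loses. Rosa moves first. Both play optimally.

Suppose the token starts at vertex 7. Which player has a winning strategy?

Use the standard recursion: the mover loses at a terminal position; elsewhere, the mover wins exactly when some move hands the opponent an L position.
Every edge goes from a vertex to one that appears earlier in the order 9, 4, 5, 8, 6, 2, 1, 3, 7, so processing vertices in that order labels each vertex after all of its successors.
9: no outgoing edge → L
4: no outgoing edge → L
5: can move to 4, which is L ⇒ W
8: can move to 9, which is L ⇒ W
6: can move to 4, which is L ⇒ W
2: moves to 8(W), 5(W); every one is W ⇒ L
1: can move to 2, which is L ⇒ W
3: can move to 2, which is L ⇒ W
7: moves to 6(W), 8(W), 5(W); every one is W ⇒ L
The starting position 7 is L: whatever Rosa does, the opponent receives a W position.

Sam wins.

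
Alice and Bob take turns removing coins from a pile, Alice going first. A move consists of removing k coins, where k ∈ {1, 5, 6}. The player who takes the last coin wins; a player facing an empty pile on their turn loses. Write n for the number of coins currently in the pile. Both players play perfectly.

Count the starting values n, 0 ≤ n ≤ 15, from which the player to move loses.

Compute win/loss labels from the base case upward. A position with no move is L. Any other position is W if it can reach an L in one move, else L.
n=0: no move → L
n=1: reaches L-position 0 → W
n=2: only reaches 1(W), which is W → L
n=3: reaches L-position 2 → W
n=4: only reaches 3(W), which is W → L
n=5: reaches L-position 4 → W
n=6: reaches L-position 0 → W
n=7: reaches L-position 2 → W
n=8: reaches L-position 2 → W
n=9: reaches L-position 4 → W
n=10: reaches L-position 4 → W
n=11: only reaches 10(W), 6(W), 5(W), all W → L
n=12: reaches L-position 11 → W
n=13: only reaches 12(W), 8(W), 7(W), all W → L
n=14: reaches L-position 13 → W
n=15: only reaches 14(W), 10(W), 9(W), all W → L
L entries with 0 ≤ n ≤ 15: n = 0, 2, 4, 11, 13, 15; that makes 6.

6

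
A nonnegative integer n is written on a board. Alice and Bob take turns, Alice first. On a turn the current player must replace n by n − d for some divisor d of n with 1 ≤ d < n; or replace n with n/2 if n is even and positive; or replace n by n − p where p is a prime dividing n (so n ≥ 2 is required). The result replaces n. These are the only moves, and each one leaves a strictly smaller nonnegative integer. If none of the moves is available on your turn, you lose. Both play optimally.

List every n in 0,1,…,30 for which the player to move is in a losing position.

0, 1, 4, 9, 14, 20, 26

Label each position W (a win for the player to move) or L (a loss). A position with no legal move is L; any other position is W exactly when some move reaches an L, and L when every move reaches a W.
n=0: no move → L
n=1: no move → L
n=2: W (go to 0, an L position)
n=3: W (go to 0, an L position)
n=4: L (options 2(W), 3(W) are all W)
n=5: W (go to 0, an L position)
n=6: W (go to 4, an L position)
n=7: W (go to 0, an L position)
n=8: W (go to 4, an L position)
n=9: L (options 6(W), 8(W) are all W)
n=10: W (go to 9, an L position)
n=11: W (go to 0, an L position)
n=12: W (go to 9, an L position)
n=13: W (go to 0, an L position)
n=14: L (options 7(W), 12(W), 13(W) are all W)
n=15: W (go to 14, an L position)
n=16: W (go to 14, an L position)
n=17: W (go to 0, an L position)
n=18: W (go to 9, an L position)
n=19: W (go to 0, an L position)
n=20: L (options 10(W), 15(W), 16(W), 18(W), 19(W) are all W)
n=21: W (go to 14, an L position)
n=22: W (go to 20, an L position)
n=23: W (go to 0, an L position)
n=24: W (go to 20, an L position)
n=25: W (go to 20, an L position)
n=26: L (options 13(W), 24(W), 25(W) are all W)
n=27: W (go to 26, an L position)
n=28: W (go to 14, an L position)
n=29: W (go to 0, an L position)
n=30: W (go to 20, an L position)
The losing starting values of n are exactly the entries labelled L in this table (7 of them).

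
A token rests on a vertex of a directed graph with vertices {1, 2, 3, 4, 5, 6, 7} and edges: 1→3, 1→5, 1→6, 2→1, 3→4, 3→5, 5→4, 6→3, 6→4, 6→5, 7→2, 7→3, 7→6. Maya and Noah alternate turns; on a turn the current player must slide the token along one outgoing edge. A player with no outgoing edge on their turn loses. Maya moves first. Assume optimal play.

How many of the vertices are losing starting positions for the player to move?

Classify positions by backward induction: terminal positions (no move available) are L. From any other position, the mover wins iff some move reaches an L.
Every edge goes from a vertex to one that appears earlier in the order 4, 5, 3, 6, 1, 2, 7, so processing vertices in that order labels each vertex after all of its successors.
4: no outgoing edge → L
5: W (go to 4, an L position)
3: W (go to 4, an L position)
6: W (go to 4, an L position)
1: L (options 6(W), 3(W), 5(W) are all W)
2: W (go to 1, an L position)
7: L (options 2(W), 6(W), 3(W) are all W)
The L vertices are 1, 4, 7; that is 3 in all.

3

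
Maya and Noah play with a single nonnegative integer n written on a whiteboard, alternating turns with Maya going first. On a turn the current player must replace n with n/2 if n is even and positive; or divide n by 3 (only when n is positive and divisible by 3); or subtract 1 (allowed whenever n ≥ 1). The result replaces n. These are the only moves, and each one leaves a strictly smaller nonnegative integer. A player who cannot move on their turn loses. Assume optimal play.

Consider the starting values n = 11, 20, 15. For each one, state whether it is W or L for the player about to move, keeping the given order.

Positions with no move are L. A position that does have a move is losing for the player to move precisely when every available move leads to a winning position for the opponent. Fill in the labels:
n=0: no move → L
n=1: can move to 0, which is L ⇒ W
n=2: the only move is to 1(W), a W ⇒ L
n=3: can move to 2, which is L ⇒ W
n=4: can move to 2, which is L ⇒ W
n=5: the only move is to 4(W), a W ⇒ L
n=6: can move to 2, which is L ⇒ W
n=7: the only move is to 6(W), a W ⇒ L
n=8: can move to 7, which is L ⇒ W
n=9: moves to 3(W), 8(W); every one is W ⇒ L
n=10: can move to 5, which is L ⇒ W
n=11: the only move is to 10(W), a W ⇒ L
n=12: can move to 11, which is L ⇒ W
n=13: the only move is to 12(W), a W ⇒ L
n=14: can move to 7, which is L ⇒ W
n=15: can move to 5, which is L ⇒ W
n=16: moves to 8(W), 15(W); every one is W ⇒ L
n=17: can move to 16, which is L ⇒ W
n=18: can move to 9, which is L ⇒ W
n=19: the only move is to 18(W), a W ⇒ L
n=20: can move to 19, which is L ⇒ W

11: L, 20: W, 15: W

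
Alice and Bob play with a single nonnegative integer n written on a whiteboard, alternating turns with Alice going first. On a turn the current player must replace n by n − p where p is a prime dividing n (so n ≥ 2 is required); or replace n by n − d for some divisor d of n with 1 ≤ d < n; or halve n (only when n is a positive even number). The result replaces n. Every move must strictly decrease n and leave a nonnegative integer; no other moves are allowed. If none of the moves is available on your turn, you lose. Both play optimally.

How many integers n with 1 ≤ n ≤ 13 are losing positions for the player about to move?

3

Work bottom-up. With no move the player to move loses. Otherwise the position is W if at least one move leads to an L position for the opponent, and L if every move leads to a W.
n=0: no move → L
n=1: no move → L
n=2: W (go to 0, an L position)
n=3: W (go to 0, an L position)
n=4: L (options 2(W), 3(W) are all W)
n=5: W (go to 0, an L position)
n=6: W (go to 4, an L position)
n=7: W (go to 0, an L position)
n=8: W (go to 4, an L position)
n=9: L (options 6(W), 8(W) are all W)
n=10: W (go to 9, an L position)
n=11: W (go to 0, an L position)
n=12: W (go to 9, an L position)
n=13: W (go to 0, an L position)
L entries with 1 ≤ n ≤ 13 (n=0 is outside the asked range and is not counted): n = 1, 4, 9; that makes 3.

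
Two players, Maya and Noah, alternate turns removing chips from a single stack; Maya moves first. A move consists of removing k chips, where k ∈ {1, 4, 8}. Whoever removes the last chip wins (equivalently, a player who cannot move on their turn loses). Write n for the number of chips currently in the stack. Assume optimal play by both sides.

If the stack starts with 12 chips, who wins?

Noah wins.

Work bottom-up. With no move the player to move loses. Otherwise the position is W if at least one move leads to an L position for the opponent, and L if every move leads to a W.
n=0: no move → L
n=1: can move to 0, which is L ⇒ W
n=2: the only move is to 1(W), a W ⇒ L
n=3: can move to 2, which is L ⇒ W
n=4: can move to 0, which is L ⇒ W
n=5: moves to 4(W), 1(W); every one is W ⇒ L
n=6: can move to 5, which is L ⇒ W
n=7: moves to 6(W), 3(W); every one is W ⇒ L
n=8: can move to 7, which is L ⇒ W
n=9: can move to 5, which is L ⇒ W
n=10: can move to 2, which is L ⇒ W
n=11: can move to 7, which is L ⇒ W
n=12: moves to 11(W), 8(W), 4(W); every one is W ⇒ L
Every move from 12 reaches a W position, so the mover loses.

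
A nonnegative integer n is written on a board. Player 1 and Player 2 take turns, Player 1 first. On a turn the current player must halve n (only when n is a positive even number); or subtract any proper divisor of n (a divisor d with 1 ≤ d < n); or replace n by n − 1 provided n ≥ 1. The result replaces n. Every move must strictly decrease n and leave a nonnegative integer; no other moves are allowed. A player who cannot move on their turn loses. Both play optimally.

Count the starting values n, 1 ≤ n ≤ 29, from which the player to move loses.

Label each position W (a win for the player to move) or L (a loss). A position with no legal move is L; any other position is W exactly when some move reaches an L, and L when every move reaches a W.
n=0: no move → L
n=1: →0(L), so W
n=2: →1(W) only, which is W, so L
n=3: →2(L), so W
n=4: →2(L), so W
n=5: →4(W) only, which is W, so L
n=6: →5(L), so W
n=7: →6(W) only, which is W, so L
n=8: →7(L), so W
n=9: →6(W), 8(W) — all W, so L
n=10: →5(L), so W
n=11: →10(W) only, which is W, so L
n=12: →9(L), so W
n=13: →12(W) only, which is W, so L
n=14: →7(L), so W
n=15: →10(W), 12(W), 14(W) — all W, so L
n=16: →15(L), so W
n=17: →16(W) only, which is W, so L
n=18: →9(L), so W
n=19: →18(W) only, which is W, so L
n=20: →15(L), so W
n=21: →14(W), 18(W), 20(W) — all W, so L
n=22: →11(L), so W
n=23: →22(W) only, which is W, so L
n=24: →21(L), so W
n=25: →20(W), 24(W) — all W, so L
n=26: →13(L), so W
n=27: →18(W), 24(W), 26(W) — all W, so L
n=28: →21(L), so W
n=29: →28(W) only, which is W, so L
L entries with 1 ≤ n ≤ 29 (n=0 is outside the asked range and is not counted): n = 2, 5, 7, 9, 11, 13, 15, 17, 19, 21, 23, 25, 27, 29; that makes 14.

14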